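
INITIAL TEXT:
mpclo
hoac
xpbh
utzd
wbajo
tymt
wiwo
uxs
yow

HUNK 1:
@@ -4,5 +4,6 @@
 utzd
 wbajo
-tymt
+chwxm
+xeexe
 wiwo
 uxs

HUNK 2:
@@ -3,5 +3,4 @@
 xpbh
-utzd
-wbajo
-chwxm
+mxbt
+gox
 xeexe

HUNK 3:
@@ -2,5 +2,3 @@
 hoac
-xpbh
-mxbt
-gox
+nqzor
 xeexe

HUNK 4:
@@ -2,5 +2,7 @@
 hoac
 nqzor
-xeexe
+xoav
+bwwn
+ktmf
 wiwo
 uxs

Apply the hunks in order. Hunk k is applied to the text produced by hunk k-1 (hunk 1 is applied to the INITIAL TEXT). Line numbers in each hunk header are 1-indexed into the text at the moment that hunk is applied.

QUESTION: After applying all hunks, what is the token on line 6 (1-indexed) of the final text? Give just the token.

Answer: ktmf

Derivation:
Hunk 1: at line 4 remove [tymt] add [chwxm,xeexe] -> 10 lines: mpclo hoac xpbh utzd wbajo chwxm xeexe wiwo uxs yow
Hunk 2: at line 3 remove [utzd,wbajo,chwxm] add [mxbt,gox] -> 9 lines: mpclo hoac xpbh mxbt gox xeexe wiwo uxs yow
Hunk 3: at line 2 remove [xpbh,mxbt,gox] add [nqzor] -> 7 lines: mpclo hoac nqzor xeexe wiwo uxs yow
Hunk 4: at line 2 remove [xeexe] add [xoav,bwwn,ktmf] -> 9 lines: mpclo hoac nqzor xoav bwwn ktmf wiwo uxs yow
Final line 6: ktmf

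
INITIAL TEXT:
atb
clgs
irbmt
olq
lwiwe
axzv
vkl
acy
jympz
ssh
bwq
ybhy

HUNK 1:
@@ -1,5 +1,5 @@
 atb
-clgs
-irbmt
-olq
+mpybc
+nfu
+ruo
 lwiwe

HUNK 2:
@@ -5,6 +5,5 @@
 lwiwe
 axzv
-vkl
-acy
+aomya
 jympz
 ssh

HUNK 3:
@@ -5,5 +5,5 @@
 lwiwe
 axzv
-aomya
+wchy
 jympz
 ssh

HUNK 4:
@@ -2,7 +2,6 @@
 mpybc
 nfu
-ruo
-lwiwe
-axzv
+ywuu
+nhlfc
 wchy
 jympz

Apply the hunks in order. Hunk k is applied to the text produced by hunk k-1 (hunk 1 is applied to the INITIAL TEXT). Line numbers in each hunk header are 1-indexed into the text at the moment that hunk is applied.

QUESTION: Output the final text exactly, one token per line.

Hunk 1: at line 1 remove [clgs,irbmt,olq] add [mpybc,nfu,ruo] -> 12 lines: atb mpybc nfu ruo lwiwe axzv vkl acy jympz ssh bwq ybhy
Hunk 2: at line 5 remove [vkl,acy] add [aomya] -> 11 lines: atb mpybc nfu ruo lwiwe axzv aomya jympz ssh bwq ybhy
Hunk 3: at line 5 remove [aomya] add [wchy] -> 11 lines: atb mpybc nfu ruo lwiwe axzv wchy jympz ssh bwq ybhy
Hunk 4: at line 2 remove [ruo,lwiwe,axzv] add [ywuu,nhlfc] -> 10 lines: atb mpybc nfu ywuu nhlfc wchy jympz ssh bwq ybhy

Answer: atb
mpybc
nfu
ywuu
nhlfc
wchy
jympz
ssh
bwq
ybhy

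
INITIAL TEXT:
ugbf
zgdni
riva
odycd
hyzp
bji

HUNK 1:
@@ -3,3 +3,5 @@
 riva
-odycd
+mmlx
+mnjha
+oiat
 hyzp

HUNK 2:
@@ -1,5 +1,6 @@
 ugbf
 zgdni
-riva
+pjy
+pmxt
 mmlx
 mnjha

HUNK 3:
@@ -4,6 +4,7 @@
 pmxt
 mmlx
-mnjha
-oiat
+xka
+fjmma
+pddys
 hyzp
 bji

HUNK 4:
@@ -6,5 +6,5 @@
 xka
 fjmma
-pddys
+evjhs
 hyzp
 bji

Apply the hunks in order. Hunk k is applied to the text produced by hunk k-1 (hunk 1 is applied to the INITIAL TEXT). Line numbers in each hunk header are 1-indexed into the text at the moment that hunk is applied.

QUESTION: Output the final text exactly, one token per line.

Hunk 1: at line 3 remove [odycd] add [mmlx,mnjha,oiat] -> 8 lines: ugbf zgdni riva mmlx mnjha oiat hyzp bji
Hunk 2: at line 1 remove [riva] add [pjy,pmxt] -> 9 lines: ugbf zgdni pjy pmxt mmlx mnjha oiat hyzp bji
Hunk 3: at line 4 remove [mnjha,oiat] add [xka,fjmma,pddys] -> 10 lines: ugbf zgdni pjy pmxt mmlx xka fjmma pddys hyzp bji
Hunk 4: at line 6 remove [pddys] add [evjhs] -> 10 lines: ugbf zgdni pjy pmxt mmlx xka fjmma evjhs hyzp bji

Answer: ugbf
zgdni
pjy
pmxt
mmlx
xka
fjmma
evjhs
hyzp
bji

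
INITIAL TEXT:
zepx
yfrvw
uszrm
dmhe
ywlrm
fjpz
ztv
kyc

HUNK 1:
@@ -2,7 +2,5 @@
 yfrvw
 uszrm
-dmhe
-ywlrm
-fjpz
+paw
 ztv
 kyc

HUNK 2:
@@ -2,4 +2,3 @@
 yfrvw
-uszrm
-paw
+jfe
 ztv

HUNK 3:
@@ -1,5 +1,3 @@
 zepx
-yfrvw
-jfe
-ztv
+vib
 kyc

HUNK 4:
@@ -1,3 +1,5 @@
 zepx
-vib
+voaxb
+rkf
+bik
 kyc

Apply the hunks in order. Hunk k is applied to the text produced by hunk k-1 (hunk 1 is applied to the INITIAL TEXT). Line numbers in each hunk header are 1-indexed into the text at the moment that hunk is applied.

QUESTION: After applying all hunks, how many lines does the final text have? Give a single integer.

Hunk 1: at line 2 remove [dmhe,ywlrm,fjpz] add [paw] -> 6 lines: zepx yfrvw uszrm paw ztv kyc
Hunk 2: at line 2 remove [uszrm,paw] add [jfe] -> 5 lines: zepx yfrvw jfe ztv kyc
Hunk 3: at line 1 remove [yfrvw,jfe,ztv] add [vib] -> 3 lines: zepx vib kyc
Hunk 4: at line 1 remove [vib] add [voaxb,rkf,bik] -> 5 lines: zepx voaxb rkf bik kyc
Final line count: 5

Answer: 5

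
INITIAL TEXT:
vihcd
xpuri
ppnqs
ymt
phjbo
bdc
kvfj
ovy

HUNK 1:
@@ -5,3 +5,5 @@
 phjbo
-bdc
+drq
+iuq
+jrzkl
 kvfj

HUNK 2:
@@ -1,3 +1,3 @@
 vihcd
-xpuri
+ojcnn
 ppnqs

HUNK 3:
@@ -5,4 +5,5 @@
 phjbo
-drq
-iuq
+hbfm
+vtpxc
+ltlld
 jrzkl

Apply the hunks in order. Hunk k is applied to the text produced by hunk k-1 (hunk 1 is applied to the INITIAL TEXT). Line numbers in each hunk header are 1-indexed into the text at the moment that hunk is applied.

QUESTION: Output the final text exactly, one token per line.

Answer: vihcd
ojcnn
ppnqs
ymt
phjbo
hbfm
vtpxc
ltlld
jrzkl
kvfj
ovy

Derivation:
Hunk 1: at line 5 remove [bdc] add [drq,iuq,jrzkl] -> 10 lines: vihcd xpuri ppnqs ymt phjbo drq iuq jrzkl kvfj ovy
Hunk 2: at line 1 remove [xpuri] add [ojcnn] -> 10 lines: vihcd ojcnn ppnqs ymt phjbo drq iuq jrzkl kvfj ovy
Hunk 3: at line 5 remove [drq,iuq] add [hbfm,vtpxc,ltlld] -> 11 lines: vihcd ojcnn ppnqs ymt phjbo hbfm vtpxc ltlld jrzkl kvfj ovy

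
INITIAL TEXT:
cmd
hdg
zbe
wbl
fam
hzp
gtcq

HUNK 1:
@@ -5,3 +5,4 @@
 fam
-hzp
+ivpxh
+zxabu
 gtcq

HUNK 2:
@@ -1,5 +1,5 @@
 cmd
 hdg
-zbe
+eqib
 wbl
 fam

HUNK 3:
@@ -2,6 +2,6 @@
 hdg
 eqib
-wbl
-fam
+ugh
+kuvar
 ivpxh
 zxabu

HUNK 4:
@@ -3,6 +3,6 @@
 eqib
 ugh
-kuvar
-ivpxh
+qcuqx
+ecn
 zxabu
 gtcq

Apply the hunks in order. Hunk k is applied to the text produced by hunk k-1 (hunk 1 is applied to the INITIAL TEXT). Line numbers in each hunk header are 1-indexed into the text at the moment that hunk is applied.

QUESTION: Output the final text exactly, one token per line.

Answer: cmd
hdg
eqib
ugh
qcuqx
ecn
zxabu
gtcq

Derivation:
Hunk 1: at line 5 remove [hzp] add [ivpxh,zxabu] -> 8 lines: cmd hdg zbe wbl fam ivpxh zxabu gtcq
Hunk 2: at line 1 remove [zbe] add [eqib] -> 8 lines: cmd hdg eqib wbl fam ivpxh zxabu gtcq
Hunk 3: at line 2 remove [wbl,fam] add [ugh,kuvar] -> 8 lines: cmd hdg eqib ugh kuvar ivpxh zxabu gtcq
Hunk 4: at line 3 remove [kuvar,ivpxh] add [qcuqx,ecn] -> 8 lines: cmd hdg eqib ugh qcuqx ecn zxabu gtcq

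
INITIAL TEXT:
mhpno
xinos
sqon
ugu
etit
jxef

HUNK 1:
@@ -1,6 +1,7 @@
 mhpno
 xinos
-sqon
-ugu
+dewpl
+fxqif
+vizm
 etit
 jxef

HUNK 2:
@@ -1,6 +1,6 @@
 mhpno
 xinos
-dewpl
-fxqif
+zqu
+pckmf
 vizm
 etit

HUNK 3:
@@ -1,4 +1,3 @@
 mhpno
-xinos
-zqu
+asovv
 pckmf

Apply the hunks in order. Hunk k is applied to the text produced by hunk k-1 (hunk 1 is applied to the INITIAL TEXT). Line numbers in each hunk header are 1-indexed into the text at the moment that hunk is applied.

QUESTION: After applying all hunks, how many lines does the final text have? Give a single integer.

Hunk 1: at line 1 remove [sqon,ugu] add [dewpl,fxqif,vizm] -> 7 lines: mhpno xinos dewpl fxqif vizm etit jxef
Hunk 2: at line 1 remove [dewpl,fxqif] add [zqu,pckmf] -> 7 lines: mhpno xinos zqu pckmf vizm etit jxef
Hunk 3: at line 1 remove [xinos,zqu] add [asovv] -> 6 lines: mhpno asovv pckmf vizm etit jxef
Final line count: 6

Answer: 6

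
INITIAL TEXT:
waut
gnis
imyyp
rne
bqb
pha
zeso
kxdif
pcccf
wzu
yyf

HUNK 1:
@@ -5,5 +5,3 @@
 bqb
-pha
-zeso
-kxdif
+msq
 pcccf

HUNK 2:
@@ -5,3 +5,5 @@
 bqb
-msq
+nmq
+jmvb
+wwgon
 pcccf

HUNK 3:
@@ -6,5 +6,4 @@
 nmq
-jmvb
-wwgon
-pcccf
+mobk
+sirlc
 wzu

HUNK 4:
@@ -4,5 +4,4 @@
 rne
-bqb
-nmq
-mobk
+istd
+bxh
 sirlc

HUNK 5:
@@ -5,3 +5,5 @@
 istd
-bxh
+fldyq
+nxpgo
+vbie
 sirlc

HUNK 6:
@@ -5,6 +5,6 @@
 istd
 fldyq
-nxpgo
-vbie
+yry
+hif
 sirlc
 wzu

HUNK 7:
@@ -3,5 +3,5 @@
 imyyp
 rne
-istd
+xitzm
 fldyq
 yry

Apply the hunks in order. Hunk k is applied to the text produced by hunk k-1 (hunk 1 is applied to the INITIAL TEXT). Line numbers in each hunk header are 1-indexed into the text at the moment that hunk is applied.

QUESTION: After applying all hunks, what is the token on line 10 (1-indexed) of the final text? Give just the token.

Hunk 1: at line 5 remove [pha,zeso,kxdif] add [msq] -> 9 lines: waut gnis imyyp rne bqb msq pcccf wzu yyf
Hunk 2: at line 5 remove [msq] add [nmq,jmvb,wwgon] -> 11 lines: waut gnis imyyp rne bqb nmq jmvb wwgon pcccf wzu yyf
Hunk 3: at line 6 remove [jmvb,wwgon,pcccf] add [mobk,sirlc] -> 10 lines: waut gnis imyyp rne bqb nmq mobk sirlc wzu yyf
Hunk 4: at line 4 remove [bqb,nmq,mobk] add [istd,bxh] -> 9 lines: waut gnis imyyp rne istd bxh sirlc wzu yyf
Hunk 5: at line 5 remove [bxh] add [fldyq,nxpgo,vbie] -> 11 lines: waut gnis imyyp rne istd fldyq nxpgo vbie sirlc wzu yyf
Hunk 6: at line 5 remove [nxpgo,vbie] add [yry,hif] -> 11 lines: waut gnis imyyp rne istd fldyq yry hif sirlc wzu yyf
Hunk 7: at line 3 remove [istd] add [xitzm] -> 11 lines: waut gnis imyyp rne xitzm fldyq yry hif sirlc wzu yyf
Final line 10: wzu

Answer: wzu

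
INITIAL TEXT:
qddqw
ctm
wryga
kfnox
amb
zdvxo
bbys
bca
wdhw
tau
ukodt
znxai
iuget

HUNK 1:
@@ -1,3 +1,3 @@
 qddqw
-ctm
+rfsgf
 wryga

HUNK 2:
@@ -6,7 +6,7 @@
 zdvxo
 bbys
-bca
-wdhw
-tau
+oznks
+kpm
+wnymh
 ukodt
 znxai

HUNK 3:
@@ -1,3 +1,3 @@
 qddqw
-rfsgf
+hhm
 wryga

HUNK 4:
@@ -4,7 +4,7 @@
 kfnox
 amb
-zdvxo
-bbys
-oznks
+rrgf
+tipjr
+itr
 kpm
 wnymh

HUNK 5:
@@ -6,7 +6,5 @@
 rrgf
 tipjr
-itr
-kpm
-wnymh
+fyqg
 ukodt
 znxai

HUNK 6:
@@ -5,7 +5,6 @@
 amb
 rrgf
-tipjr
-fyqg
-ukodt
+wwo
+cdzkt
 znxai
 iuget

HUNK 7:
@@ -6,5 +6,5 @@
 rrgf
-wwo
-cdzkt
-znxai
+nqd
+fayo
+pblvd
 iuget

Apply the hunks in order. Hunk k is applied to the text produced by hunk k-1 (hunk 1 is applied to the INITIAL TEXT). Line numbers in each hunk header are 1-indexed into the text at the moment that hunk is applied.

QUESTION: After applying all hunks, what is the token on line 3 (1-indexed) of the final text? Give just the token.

Hunk 1: at line 1 remove [ctm] add [rfsgf] -> 13 lines: qddqw rfsgf wryga kfnox amb zdvxo bbys bca wdhw tau ukodt znxai iuget
Hunk 2: at line 6 remove [bca,wdhw,tau] add [oznks,kpm,wnymh] -> 13 lines: qddqw rfsgf wryga kfnox amb zdvxo bbys oznks kpm wnymh ukodt znxai iuget
Hunk 3: at line 1 remove [rfsgf] add [hhm] -> 13 lines: qddqw hhm wryga kfnox amb zdvxo bbys oznks kpm wnymh ukodt znxai iuget
Hunk 4: at line 4 remove [zdvxo,bbys,oznks] add [rrgf,tipjr,itr] -> 13 lines: qddqw hhm wryga kfnox amb rrgf tipjr itr kpm wnymh ukodt znxai iuget
Hunk 5: at line 6 remove [itr,kpm,wnymh] add [fyqg] -> 11 lines: qddqw hhm wryga kfnox amb rrgf tipjr fyqg ukodt znxai iuget
Hunk 6: at line 5 remove [tipjr,fyqg,ukodt] add [wwo,cdzkt] -> 10 lines: qddqw hhm wryga kfnox amb rrgf wwo cdzkt znxai iuget
Hunk 7: at line 6 remove [wwo,cdzkt,znxai] add [nqd,fayo,pblvd] -> 10 lines: qddqw hhm wryga kfnox amb rrgf nqd fayo pblvd iuget
Final line 3: wryga

Answer: wryga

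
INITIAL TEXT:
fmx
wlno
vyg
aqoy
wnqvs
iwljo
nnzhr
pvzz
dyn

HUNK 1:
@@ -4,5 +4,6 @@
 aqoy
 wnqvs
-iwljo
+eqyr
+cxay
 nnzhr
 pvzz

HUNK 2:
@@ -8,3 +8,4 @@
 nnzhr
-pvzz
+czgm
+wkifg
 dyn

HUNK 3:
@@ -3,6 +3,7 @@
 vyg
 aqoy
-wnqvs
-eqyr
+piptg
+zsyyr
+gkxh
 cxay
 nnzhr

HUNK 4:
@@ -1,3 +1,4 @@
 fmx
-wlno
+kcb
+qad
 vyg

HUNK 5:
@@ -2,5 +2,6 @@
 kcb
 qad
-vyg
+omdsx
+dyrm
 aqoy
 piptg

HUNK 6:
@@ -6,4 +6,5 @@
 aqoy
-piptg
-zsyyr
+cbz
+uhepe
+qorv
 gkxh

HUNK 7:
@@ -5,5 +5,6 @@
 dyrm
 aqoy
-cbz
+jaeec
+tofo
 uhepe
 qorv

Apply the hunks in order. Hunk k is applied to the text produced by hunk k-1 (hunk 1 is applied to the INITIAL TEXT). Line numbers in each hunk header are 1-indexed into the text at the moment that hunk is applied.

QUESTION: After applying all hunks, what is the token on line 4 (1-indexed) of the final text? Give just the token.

Hunk 1: at line 4 remove [iwljo] add [eqyr,cxay] -> 10 lines: fmx wlno vyg aqoy wnqvs eqyr cxay nnzhr pvzz dyn
Hunk 2: at line 8 remove [pvzz] add [czgm,wkifg] -> 11 lines: fmx wlno vyg aqoy wnqvs eqyr cxay nnzhr czgm wkifg dyn
Hunk 3: at line 3 remove [wnqvs,eqyr] add [piptg,zsyyr,gkxh] -> 12 lines: fmx wlno vyg aqoy piptg zsyyr gkxh cxay nnzhr czgm wkifg dyn
Hunk 4: at line 1 remove [wlno] add [kcb,qad] -> 13 lines: fmx kcb qad vyg aqoy piptg zsyyr gkxh cxay nnzhr czgm wkifg dyn
Hunk 5: at line 2 remove [vyg] add [omdsx,dyrm] -> 14 lines: fmx kcb qad omdsx dyrm aqoy piptg zsyyr gkxh cxay nnzhr czgm wkifg dyn
Hunk 6: at line 6 remove [piptg,zsyyr] add [cbz,uhepe,qorv] -> 15 lines: fmx kcb qad omdsx dyrm aqoy cbz uhepe qorv gkxh cxay nnzhr czgm wkifg dyn
Hunk 7: at line 5 remove [cbz] add [jaeec,tofo] -> 16 lines: fmx kcb qad omdsx dyrm aqoy jaeec tofo uhepe qorv gkxh cxay nnzhr czgm wkifg dyn
Final line 4: omdsx

Answer: omdsx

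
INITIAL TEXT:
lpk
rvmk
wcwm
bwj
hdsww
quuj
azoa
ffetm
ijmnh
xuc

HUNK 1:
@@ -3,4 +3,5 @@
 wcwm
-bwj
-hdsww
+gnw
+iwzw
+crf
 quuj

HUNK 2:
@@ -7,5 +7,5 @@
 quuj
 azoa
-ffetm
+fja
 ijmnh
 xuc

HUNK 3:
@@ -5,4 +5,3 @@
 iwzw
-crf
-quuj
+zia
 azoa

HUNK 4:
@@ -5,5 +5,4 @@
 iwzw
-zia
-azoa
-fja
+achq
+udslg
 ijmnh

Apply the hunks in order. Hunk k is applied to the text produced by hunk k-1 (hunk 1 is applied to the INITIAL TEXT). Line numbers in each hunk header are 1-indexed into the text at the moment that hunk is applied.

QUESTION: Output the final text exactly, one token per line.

Answer: lpk
rvmk
wcwm
gnw
iwzw
achq
udslg
ijmnh
xuc

Derivation:
Hunk 1: at line 3 remove [bwj,hdsww] add [gnw,iwzw,crf] -> 11 lines: lpk rvmk wcwm gnw iwzw crf quuj azoa ffetm ijmnh xuc
Hunk 2: at line 7 remove [ffetm] add [fja] -> 11 lines: lpk rvmk wcwm gnw iwzw crf quuj azoa fja ijmnh xuc
Hunk 3: at line 5 remove [crf,quuj] add [zia] -> 10 lines: lpk rvmk wcwm gnw iwzw zia azoa fja ijmnh xuc
Hunk 4: at line 5 remove [zia,azoa,fja] add [achq,udslg] -> 9 lines: lpk rvmk wcwm gnw iwzw achq udslg ijmnh xuc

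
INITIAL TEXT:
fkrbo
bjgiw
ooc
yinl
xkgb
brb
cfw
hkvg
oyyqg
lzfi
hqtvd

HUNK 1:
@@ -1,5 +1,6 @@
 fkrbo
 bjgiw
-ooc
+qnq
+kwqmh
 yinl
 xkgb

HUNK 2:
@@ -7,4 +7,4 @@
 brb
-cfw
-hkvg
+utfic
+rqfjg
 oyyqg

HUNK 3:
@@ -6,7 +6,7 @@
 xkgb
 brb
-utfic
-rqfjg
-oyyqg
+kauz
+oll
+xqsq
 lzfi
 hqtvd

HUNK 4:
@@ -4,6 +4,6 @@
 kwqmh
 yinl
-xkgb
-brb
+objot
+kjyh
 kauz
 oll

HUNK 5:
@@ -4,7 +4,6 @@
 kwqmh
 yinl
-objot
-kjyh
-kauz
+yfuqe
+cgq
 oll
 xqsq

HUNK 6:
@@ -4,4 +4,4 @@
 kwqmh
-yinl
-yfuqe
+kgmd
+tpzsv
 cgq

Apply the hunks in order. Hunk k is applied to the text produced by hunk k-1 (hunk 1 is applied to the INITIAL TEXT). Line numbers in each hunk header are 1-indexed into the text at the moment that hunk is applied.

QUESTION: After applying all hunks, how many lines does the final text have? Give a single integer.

Hunk 1: at line 1 remove [ooc] add [qnq,kwqmh] -> 12 lines: fkrbo bjgiw qnq kwqmh yinl xkgb brb cfw hkvg oyyqg lzfi hqtvd
Hunk 2: at line 7 remove [cfw,hkvg] add [utfic,rqfjg] -> 12 lines: fkrbo bjgiw qnq kwqmh yinl xkgb brb utfic rqfjg oyyqg lzfi hqtvd
Hunk 3: at line 6 remove [utfic,rqfjg,oyyqg] add [kauz,oll,xqsq] -> 12 lines: fkrbo bjgiw qnq kwqmh yinl xkgb brb kauz oll xqsq lzfi hqtvd
Hunk 4: at line 4 remove [xkgb,brb] add [objot,kjyh] -> 12 lines: fkrbo bjgiw qnq kwqmh yinl objot kjyh kauz oll xqsq lzfi hqtvd
Hunk 5: at line 4 remove [objot,kjyh,kauz] add [yfuqe,cgq] -> 11 lines: fkrbo bjgiw qnq kwqmh yinl yfuqe cgq oll xqsq lzfi hqtvd
Hunk 6: at line 4 remove [yinl,yfuqe] add [kgmd,tpzsv] -> 11 lines: fkrbo bjgiw qnq kwqmh kgmd tpzsv cgq oll xqsq lzfi hqtvd
Final line count: 11

Answer: 11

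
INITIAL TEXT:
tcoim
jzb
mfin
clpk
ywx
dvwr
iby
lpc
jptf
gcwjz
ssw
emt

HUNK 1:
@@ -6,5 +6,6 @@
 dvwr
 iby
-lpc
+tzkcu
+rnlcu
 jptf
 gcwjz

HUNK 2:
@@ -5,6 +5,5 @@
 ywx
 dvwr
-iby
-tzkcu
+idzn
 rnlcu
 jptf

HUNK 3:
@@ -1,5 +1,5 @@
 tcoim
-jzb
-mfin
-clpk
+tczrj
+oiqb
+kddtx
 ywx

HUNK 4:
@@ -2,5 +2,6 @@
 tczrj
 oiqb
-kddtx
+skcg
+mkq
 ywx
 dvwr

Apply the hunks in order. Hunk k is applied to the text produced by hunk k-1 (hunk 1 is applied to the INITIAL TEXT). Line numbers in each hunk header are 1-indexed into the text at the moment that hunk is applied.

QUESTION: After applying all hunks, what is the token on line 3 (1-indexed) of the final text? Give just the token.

Hunk 1: at line 6 remove [lpc] add [tzkcu,rnlcu] -> 13 lines: tcoim jzb mfin clpk ywx dvwr iby tzkcu rnlcu jptf gcwjz ssw emt
Hunk 2: at line 5 remove [iby,tzkcu] add [idzn] -> 12 lines: tcoim jzb mfin clpk ywx dvwr idzn rnlcu jptf gcwjz ssw emt
Hunk 3: at line 1 remove [jzb,mfin,clpk] add [tczrj,oiqb,kddtx] -> 12 lines: tcoim tczrj oiqb kddtx ywx dvwr idzn rnlcu jptf gcwjz ssw emt
Hunk 4: at line 2 remove [kddtx] add [skcg,mkq] -> 13 lines: tcoim tczrj oiqb skcg mkq ywx dvwr idzn rnlcu jptf gcwjz ssw emt
Final line 3: oiqb

Answer: oiqb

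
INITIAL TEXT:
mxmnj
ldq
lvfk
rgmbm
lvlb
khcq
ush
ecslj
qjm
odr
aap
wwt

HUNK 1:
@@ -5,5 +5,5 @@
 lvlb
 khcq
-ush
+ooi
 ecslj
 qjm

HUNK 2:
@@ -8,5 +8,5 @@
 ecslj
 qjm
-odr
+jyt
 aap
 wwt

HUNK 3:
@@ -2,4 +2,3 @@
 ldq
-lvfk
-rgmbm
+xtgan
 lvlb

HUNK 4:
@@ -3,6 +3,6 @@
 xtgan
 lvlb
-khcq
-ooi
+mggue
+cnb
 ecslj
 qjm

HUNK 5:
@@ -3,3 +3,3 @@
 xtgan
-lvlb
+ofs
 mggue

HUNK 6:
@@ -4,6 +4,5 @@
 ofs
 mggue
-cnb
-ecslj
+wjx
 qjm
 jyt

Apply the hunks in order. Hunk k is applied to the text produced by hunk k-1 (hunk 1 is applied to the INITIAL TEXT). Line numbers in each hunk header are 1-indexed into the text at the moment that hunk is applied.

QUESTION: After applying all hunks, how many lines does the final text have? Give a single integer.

Answer: 10

Derivation:
Hunk 1: at line 5 remove [ush] add [ooi] -> 12 lines: mxmnj ldq lvfk rgmbm lvlb khcq ooi ecslj qjm odr aap wwt
Hunk 2: at line 8 remove [odr] add [jyt] -> 12 lines: mxmnj ldq lvfk rgmbm lvlb khcq ooi ecslj qjm jyt aap wwt
Hunk 3: at line 2 remove [lvfk,rgmbm] add [xtgan] -> 11 lines: mxmnj ldq xtgan lvlb khcq ooi ecslj qjm jyt aap wwt
Hunk 4: at line 3 remove [khcq,ooi] add [mggue,cnb] -> 11 lines: mxmnj ldq xtgan lvlb mggue cnb ecslj qjm jyt aap wwt
Hunk 5: at line 3 remove [lvlb] add [ofs] -> 11 lines: mxmnj ldq xtgan ofs mggue cnb ecslj qjm jyt aap wwt
Hunk 6: at line 4 remove [cnb,ecslj] add [wjx] -> 10 lines: mxmnj ldq xtgan ofs mggue wjx qjm jyt aap wwt
Final line count: 10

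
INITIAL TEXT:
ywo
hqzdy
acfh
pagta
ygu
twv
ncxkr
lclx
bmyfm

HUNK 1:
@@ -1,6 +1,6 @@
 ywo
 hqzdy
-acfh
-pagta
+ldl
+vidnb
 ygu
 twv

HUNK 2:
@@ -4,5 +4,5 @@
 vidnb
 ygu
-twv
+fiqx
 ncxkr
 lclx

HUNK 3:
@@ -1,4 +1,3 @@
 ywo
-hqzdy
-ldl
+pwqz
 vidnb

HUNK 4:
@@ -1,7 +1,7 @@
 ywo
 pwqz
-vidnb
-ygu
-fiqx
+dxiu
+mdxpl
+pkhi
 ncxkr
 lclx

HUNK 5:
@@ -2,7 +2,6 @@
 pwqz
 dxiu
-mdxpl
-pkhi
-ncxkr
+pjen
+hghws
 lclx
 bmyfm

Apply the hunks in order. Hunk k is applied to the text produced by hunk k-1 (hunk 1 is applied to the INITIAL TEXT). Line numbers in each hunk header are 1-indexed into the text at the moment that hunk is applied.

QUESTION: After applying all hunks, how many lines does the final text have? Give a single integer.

Hunk 1: at line 1 remove [acfh,pagta] add [ldl,vidnb] -> 9 lines: ywo hqzdy ldl vidnb ygu twv ncxkr lclx bmyfm
Hunk 2: at line 4 remove [twv] add [fiqx] -> 9 lines: ywo hqzdy ldl vidnb ygu fiqx ncxkr lclx bmyfm
Hunk 3: at line 1 remove [hqzdy,ldl] add [pwqz] -> 8 lines: ywo pwqz vidnb ygu fiqx ncxkr lclx bmyfm
Hunk 4: at line 1 remove [vidnb,ygu,fiqx] add [dxiu,mdxpl,pkhi] -> 8 lines: ywo pwqz dxiu mdxpl pkhi ncxkr lclx bmyfm
Hunk 5: at line 2 remove [mdxpl,pkhi,ncxkr] add [pjen,hghws] -> 7 lines: ywo pwqz dxiu pjen hghws lclx bmyfm
Final line count: 7

Answer: 7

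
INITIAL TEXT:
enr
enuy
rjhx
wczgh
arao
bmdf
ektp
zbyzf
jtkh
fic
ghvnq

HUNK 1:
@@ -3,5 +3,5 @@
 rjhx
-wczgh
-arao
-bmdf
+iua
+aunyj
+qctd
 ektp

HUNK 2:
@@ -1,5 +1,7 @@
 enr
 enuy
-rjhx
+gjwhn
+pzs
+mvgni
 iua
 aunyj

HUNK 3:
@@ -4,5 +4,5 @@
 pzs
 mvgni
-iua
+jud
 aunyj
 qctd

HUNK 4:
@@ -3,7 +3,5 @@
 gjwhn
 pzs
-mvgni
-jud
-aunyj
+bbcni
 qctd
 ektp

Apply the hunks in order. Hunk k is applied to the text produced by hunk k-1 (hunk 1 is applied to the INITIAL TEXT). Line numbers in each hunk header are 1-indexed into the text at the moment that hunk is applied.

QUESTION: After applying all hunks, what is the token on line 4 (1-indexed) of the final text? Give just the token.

Hunk 1: at line 3 remove [wczgh,arao,bmdf] add [iua,aunyj,qctd] -> 11 lines: enr enuy rjhx iua aunyj qctd ektp zbyzf jtkh fic ghvnq
Hunk 2: at line 1 remove [rjhx] add [gjwhn,pzs,mvgni] -> 13 lines: enr enuy gjwhn pzs mvgni iua aunyj qctd ektp zbyzf jtkh fic ghvnq
Hunk 3: at line 4 remove [iua] add [jud] -> 13 lines: enr enuy gjwhn pzs mvgni jud aunyj qctd ektp zbyzf jtkh fic ghvnq
Hunk 4: at line 3 remove [mvgni,jud,aunyj] add [bbcni] -> 11 lines: enr enuy gjwhn pzs bbcni qctd ektp zbyzf jtkh fic ghvnq
Final line 4: pzs

Answer: pzs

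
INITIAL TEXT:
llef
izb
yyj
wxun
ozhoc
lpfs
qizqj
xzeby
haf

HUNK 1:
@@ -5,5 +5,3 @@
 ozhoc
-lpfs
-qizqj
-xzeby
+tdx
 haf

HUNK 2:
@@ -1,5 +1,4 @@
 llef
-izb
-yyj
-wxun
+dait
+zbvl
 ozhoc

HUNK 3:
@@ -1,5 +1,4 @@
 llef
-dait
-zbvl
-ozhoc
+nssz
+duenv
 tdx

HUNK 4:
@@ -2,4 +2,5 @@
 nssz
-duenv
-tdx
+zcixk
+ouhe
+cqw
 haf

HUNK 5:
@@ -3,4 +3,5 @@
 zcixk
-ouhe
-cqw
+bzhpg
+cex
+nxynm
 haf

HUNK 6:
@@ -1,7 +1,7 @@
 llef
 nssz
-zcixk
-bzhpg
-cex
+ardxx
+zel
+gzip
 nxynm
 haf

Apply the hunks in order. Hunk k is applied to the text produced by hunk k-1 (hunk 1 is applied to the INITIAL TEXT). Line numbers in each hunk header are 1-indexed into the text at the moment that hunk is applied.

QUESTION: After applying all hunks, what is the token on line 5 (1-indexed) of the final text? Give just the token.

Answer: gzip

Derivation:
Hunk 1: at line 5 remove [lpfs,qizqj,xzeby] add [tdx] -> 7 lines: llef izb yyj wxun ozhoc tdx haf
Hunk 2: at line 1 remove [izb,yyj,wxun] add [dait,zbvl] -> 6 lines: llef dait zbvl ozhoc tdx haf
Hunk 3: at line 1 remove [dait,zbvl,ozhoc] add [nssz,duenv] -> 5 lines: llef nssz duenv tdx haf
Hunk 4: at line 2 remove [duenv,tdx] add [zcixk,ouhe,cqw] -> 6 lines: llef nssz zcixk ouhe cqw haf
Hunk 5: at line 3 remove [ouhe,cqw] add [bzhpg,cex,nxynm] -> 7 lines: llef nssz zcixk bzhpg cex nxynm haf
Hunk 6: at line 1 remove [zcixk,bzhpg,cex] add [ardxx,zel,gzip] -> 7 lines: llef nssz ardxx zel gzip nxynm haf
Final line 5: gzip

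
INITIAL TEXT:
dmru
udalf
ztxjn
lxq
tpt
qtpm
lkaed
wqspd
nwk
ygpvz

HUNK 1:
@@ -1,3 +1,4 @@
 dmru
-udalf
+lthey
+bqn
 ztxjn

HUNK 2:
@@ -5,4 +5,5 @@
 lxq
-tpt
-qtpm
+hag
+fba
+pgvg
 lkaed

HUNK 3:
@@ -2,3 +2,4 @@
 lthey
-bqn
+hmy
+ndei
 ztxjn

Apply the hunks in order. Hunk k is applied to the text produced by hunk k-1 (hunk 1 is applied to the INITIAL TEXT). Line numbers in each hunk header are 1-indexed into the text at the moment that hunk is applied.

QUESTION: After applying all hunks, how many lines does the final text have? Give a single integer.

Hunk 1: at line 1 remove [udalf] add [lthey,bqn] -> 11 lines: dmru lthey bqn ztxjn lxq tpt qtpm lkaed wqspd nwk ygpvz
Hunk 2: at line 5 remove [tpt,qtpm] add [hag,fba,pgvg] -> 12 lines: dmru lthey bqn ztxjn lxq hag fba pgvg lkaed wqspd nwk ygpvz
Hunk 3: at line 2 remove [bqn] add [hmy,ndei] -> 13 lines: dmru lthey hmy ndei ztxjn lxq hag fba pgvg lkaed wqspd nwk ygpvz
Final line count: 13

Answer: 13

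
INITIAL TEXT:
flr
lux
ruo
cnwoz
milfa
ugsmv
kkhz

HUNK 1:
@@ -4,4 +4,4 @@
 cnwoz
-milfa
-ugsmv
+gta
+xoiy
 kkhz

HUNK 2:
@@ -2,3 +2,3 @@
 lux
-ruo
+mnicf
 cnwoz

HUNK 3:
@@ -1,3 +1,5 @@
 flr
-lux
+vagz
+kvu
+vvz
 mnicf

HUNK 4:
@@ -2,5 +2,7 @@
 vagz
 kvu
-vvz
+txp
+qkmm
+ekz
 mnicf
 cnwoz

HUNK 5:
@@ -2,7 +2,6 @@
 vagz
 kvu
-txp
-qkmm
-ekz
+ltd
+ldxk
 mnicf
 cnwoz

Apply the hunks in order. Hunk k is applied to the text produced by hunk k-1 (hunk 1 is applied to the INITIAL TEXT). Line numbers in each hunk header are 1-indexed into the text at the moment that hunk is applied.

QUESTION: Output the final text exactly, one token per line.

Hunk 1: at line 4 remove [milfa,ugsmv] add [gta,xoiy] -> 7 lines: flr lux ruo cnwoz gta xoiy kkhz
Hunk 2: at line 2 remove [ruo] add [mnicf] -> 7 lines: flr lux mnicf cnwoz gta xoiy kkhz
Hunk 3: at line 1 remove [lux] add [vagz,kvu,vvz] -> 9 lines: flr vagz kvu vvz mnicf cnwoz gta xoiy kkhz
Hunk 4: at line 2 remove [vvz] add [txp,qkmm,ekz] -> 11 lines: flr vagz kvu txp qkmm ekz mnicf cnwoz gta xoiy kkhz
Hunk 5: at line 2 remove [txp,qkmm,ekz] add [ltd,ldxk] -> 10 lines: flr vagz kvu ltd ldxk mnicf cnwoz gta xoiy kkhz

Answer: flr
vagz
kvu
ltd
ldxk
mnicf
cnwoz
gta
xoiy
kkhz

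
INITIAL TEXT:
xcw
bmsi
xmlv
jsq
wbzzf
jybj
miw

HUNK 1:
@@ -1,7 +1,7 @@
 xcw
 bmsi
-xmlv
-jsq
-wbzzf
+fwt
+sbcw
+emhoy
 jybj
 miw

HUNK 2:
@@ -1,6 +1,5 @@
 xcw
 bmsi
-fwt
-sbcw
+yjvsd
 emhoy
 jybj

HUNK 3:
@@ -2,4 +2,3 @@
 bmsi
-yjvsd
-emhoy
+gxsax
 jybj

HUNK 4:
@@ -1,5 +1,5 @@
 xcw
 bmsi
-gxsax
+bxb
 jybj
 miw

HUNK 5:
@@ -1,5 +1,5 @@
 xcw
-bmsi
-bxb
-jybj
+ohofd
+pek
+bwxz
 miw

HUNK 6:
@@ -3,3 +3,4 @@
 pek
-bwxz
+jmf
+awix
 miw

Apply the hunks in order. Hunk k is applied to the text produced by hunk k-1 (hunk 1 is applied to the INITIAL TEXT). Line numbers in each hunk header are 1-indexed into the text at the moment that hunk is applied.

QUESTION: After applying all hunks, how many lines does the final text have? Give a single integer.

Hunk 1: at line 1 remove [xmlv,jsq,wbzzf] add [fwt,sbcw,emhoy] -> 7 lines: xcw bmsi fwt sbcw emhoy jybj miw
Hunk 2: at line 1 remove [fwt,sbcw] add [yjvsd] -> 6 lines: xcw bmsi yjvsd emhoy jybj miw
Hunk 3: at line 2 remove [yjvsd,emhoy] add [gxsax] -> 5 lines: xcw bmsi gxsax jybj miw
Hunk 4: at line 1 remove [gxsax] add [bxb] -> 5 lines: xcw bmsi bxb jybj miw
Hunk 5: at line 1 remove [bmsi,bxb,jybj] add [ohofd,pek,bwxz] -> 5 lines: xcw ohofd pek bwxz miw
Hunk 6: at line 3 remove [bwxz] add [jmf,awix] -> 6 lines: xcw ohofd pek jmf awix miw
Final line count: 6

Answer: 6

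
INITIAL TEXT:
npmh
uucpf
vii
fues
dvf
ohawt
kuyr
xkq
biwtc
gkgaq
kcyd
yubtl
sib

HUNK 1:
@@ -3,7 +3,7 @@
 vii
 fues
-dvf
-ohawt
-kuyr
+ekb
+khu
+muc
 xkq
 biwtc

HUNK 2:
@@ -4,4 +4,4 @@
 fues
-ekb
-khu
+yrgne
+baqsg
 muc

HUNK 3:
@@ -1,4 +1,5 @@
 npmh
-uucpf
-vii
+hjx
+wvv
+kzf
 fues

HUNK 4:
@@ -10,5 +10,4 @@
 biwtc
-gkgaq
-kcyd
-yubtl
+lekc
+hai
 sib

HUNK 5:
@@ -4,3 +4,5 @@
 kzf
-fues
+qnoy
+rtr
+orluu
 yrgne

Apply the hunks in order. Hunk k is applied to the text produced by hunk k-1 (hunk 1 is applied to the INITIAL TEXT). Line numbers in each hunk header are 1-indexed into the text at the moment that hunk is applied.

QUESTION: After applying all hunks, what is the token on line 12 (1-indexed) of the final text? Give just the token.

Hunk 1: at line 3 remove [dvf,ohawt,kuyr] add [ekb,khu,muc] -> 13 lines: npmh uucpf vii fues ekb khu muc xkq biwtc gkgaq kcyd yubtl sib
Hunk 2: at line 4 remove [ekb,khu] add [yrgne,baqsg] -> 13 lines: npmh uucpf vii fues yrgne baqsg muc xkq biwtc gkgaq kcyd yubtl sib
Hunk 3: at line 1 remove [uucpf,vii] add [hjx,wvv,kzf] -> 14 lines: npmh hjx wvv kzf fues yrgne baqsg muc xkq biwtc gkgaq kcyd yubtl sib
Hunk 4: at line 10 remove [gkgaq,kcyd,yubtl] add [lekc,hai] -> 13 lines: npmh hjx wvv kzf fues yrgne baqsg muc xkq biwtc lekc hai sib
Hunk 5: at line 4 remove [fues] add [qnoy,rtr,orluu] -> 15 lines: npmh hjx wvv kzf qnoy rtr orluu yrgne baqsg muc xkq biwtc lekc hai sib
Final line 12: biwtc

Answer: biwtc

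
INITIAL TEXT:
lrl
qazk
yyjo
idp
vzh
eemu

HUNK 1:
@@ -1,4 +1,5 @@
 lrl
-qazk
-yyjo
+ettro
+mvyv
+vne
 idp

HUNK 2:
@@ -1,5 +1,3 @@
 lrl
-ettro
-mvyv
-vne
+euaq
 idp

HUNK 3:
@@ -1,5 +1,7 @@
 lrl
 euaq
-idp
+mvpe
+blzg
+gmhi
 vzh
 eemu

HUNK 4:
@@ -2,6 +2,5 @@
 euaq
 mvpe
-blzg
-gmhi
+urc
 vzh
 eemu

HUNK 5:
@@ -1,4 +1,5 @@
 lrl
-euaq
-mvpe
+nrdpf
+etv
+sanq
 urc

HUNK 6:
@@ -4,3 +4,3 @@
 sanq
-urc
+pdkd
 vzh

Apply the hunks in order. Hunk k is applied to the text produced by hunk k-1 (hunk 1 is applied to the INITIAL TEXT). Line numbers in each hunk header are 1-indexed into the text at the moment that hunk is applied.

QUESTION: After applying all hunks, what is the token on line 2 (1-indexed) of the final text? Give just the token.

Answer: nrdpf

Derivation:
Hunk 1: at line 1 remove [qazk,yyjo] add [ettro,mvyv,vne] -> 7 lines: lrl ettro mvyv vne idp vzh eemu
Hunk 2: at line 1 remove [ettro,mvyv,vne] add [euaq] -> 5 lines: lrl euaq idp vzh eemu
Hunk 3: at line 1 remove [idp] add [mvpe,blzg,gmhi] -> 7 lines: lrl euaq mvpe blzg gmhi vzh eemu
Hunk 4: at line 2 remove [blzg,gmhi] add [urc] -> 6 lines: lrl euaq mvpe urc vzh eemu
Hunk 5: at line 1 remove [euaq,mvpe] add [nrdpf,etv,sanq] -> 7 lines: lrl nrdpf etv sanq urc vzh eemu
Hunk 6: at line 4 remove [urc] add [pdkd] -> 7 lines: lrl nrdpf etv sanq pdkd vzh eemu
Final line 2: nrdpf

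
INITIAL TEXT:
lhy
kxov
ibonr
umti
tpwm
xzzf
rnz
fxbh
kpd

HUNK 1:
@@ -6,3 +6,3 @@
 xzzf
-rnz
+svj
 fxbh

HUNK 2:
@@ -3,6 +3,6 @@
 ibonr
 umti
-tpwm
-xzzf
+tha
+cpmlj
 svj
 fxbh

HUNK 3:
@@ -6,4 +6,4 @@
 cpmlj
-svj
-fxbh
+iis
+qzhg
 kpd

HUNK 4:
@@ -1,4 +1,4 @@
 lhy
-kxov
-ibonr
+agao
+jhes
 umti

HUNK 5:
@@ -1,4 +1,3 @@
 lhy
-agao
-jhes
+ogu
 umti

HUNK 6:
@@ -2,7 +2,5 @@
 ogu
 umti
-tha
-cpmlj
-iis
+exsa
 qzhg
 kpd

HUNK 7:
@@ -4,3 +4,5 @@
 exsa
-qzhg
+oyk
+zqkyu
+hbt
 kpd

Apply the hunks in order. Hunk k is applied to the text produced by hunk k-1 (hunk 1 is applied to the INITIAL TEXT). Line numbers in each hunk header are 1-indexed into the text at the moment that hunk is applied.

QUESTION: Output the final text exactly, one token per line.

Hunk 1: at line 6 remove [rnz] add [svj] -> 9 lines: lhy kxov ibonr umti tpwm xzzf svj fxbh kpd
Hunk 2: at line 3 remove [tpwm,xzzf] add [tha,cpmlj] -> 9 lines: lhy kxov ibonr umti tha cpmlj svj fxbh kpd
Hunk 3: at line 6 remove [svj,fxbh] add [iis,qzhg] -> 9 lines: lhy kxov ibonr umti tha cpmlj iis qzhg kpd
Hunk 4: at line 1 remove [kxov,ibonr] add [agao,jhes] -> 9 lines: lhy agao jhes umti tha cpmlj iis qzhg kpd
Hunk 5: at line 1 remove [agao,jhes] add [ogu] -> 8 lines: lhy ogu umti tha cpmlj iis qzhg kpd
Hunk 6: at line 2 remove [tha,cpmlj,iis] add [exsa] -> 6 lines: lhy ogu umti exsa qzhg kpd
Hunk 7: at line 4 remove [qzhg] add [oyk,zqkyu,hbt] -> 8 lines: lhy ogu umti exsa oyk zqkyu hbt kpd

Answer: lhy
ogu
umti
exsa
oyk
zqkyu
hbt
kpd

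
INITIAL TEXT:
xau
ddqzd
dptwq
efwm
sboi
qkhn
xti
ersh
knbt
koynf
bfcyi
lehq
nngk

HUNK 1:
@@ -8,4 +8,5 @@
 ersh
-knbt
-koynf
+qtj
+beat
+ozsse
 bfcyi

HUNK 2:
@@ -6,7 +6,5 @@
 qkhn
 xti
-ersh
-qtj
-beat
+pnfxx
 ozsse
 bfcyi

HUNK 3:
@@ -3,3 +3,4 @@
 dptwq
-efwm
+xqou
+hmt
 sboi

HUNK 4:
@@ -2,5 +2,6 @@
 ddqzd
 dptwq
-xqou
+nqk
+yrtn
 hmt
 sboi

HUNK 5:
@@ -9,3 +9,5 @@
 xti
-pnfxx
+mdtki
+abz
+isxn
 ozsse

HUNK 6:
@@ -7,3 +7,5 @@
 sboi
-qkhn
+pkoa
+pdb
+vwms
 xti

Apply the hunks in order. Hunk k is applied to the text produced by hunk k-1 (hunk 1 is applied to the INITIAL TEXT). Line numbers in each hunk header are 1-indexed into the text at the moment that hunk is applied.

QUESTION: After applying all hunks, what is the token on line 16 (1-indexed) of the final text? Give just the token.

Answer: bfcyi

Derivation:
Hunk 1: at line 8 remove [knbt,koynf] add [qtj,beat,ozsse] -> 14 lines: xau ddqzd dptwq efwm sboi qkhn xti ersh qtj beat ozsse bfcyi lehq nngk
Hunk 2: at line 6 remove [ersh,qtj,beat] add [pnfxx] -> 12 lines: xau ddqzd dptwq efwm sboi qkhn xti pnfxx ozsse bfcyi lehq nngk
Hunk 3: at line 3 remove [efwm] add [xqou,hmt] -> 13 lines: xau ddqzd dptwq xqou hmt sboi qkhn xti pnfxx ozsse bfcyi lehq nngk
Hunk 4: at line 2 remove [xqou] add [nqk,yrtn] -> 14 lines: xau ddqzd dptwq nqk yrtn hmt sboi qkhn xti pnfxx ozsse bfcyi lehq nngk
Hunk 5: at line 9 remove [pnfxx] add [mdtki,abz,isxn] -> 16 lines: xau ddqzd dptwq nqk yrtn hmt sboi qkhn xti mdtki abz isxn ozsse bfcyi lehq nngk
Hunk 6: at line 7 remove [qkhn] add [pkoa,pdb,vwms] -> 18 lines: xau ddqzd dptwq nqk yrtn hmt sboi pkoa pdb vwms xti mdtki abz isxn ozsse bfcyi lehq nngk
Final line 16: bfcyi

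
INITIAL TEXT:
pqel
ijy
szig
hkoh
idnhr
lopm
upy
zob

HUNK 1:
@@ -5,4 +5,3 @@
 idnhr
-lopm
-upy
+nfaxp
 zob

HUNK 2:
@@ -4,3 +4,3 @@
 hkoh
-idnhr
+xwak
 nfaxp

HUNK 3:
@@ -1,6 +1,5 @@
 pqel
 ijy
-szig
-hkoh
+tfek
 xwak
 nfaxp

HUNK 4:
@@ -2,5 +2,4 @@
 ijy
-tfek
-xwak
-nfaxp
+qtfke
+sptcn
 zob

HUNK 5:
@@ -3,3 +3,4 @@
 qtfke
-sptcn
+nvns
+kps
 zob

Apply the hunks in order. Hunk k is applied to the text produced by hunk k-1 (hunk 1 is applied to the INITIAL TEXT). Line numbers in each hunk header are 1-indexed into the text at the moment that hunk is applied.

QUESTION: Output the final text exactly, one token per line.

Hunk 1: at line 5 remove [lopm,upy] add [nfaxp] -> 7 lines: pqel ijy szig hkoh idnhr nfaxp zob
Hunk 2: at line 4 remove [idnhr] add [xwak] -> 7 lines: pqel ijy szig hkoh xwak nfaxp zob
Hunk 3: at line 1 remove [szig,hkoh] add [tfek] -> 6 lines: pqel ijy tfek xwak nfaxp zob
Hunk 4: at line 2 remove [tfek,xwak,nfaxp] add [qtfke,sptcn] -> 5 lines: pqel ijy qtfke sptcn zob
Hunk 5: at line 3 remove [sptcn] add [nvns,kps] -> 6 lines: pqel ijy qtfke nvns kps zob

Answer: pqel
ijy
qtfke
nvns
kps
zob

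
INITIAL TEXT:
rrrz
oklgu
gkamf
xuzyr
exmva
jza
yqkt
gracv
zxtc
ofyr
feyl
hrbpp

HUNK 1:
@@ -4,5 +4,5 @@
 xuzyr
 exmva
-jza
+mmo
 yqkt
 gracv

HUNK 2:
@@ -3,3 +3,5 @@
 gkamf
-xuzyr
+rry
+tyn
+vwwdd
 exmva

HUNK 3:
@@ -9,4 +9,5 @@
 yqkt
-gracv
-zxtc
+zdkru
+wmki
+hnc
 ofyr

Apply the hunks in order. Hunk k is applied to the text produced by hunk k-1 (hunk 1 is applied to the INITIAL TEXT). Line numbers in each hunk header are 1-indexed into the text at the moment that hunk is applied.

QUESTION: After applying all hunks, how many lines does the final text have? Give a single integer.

Answer: 15

Derivation:
Hunk 1: at line 4 remove [jza] add [mmo] -> 12 lines: rrrz oklgu gkamf xuzyr exmva mmo yqkt gracv zxtc ofyr feyl hrbpp
Hunk 2: at line 3 remove [xuzyr] add [rry,tyn,vwwdd] -> 14 lines: rrrz oklgu gkamf rry tyn vwwdd exmva mmo yqkt gracv zxtc ofyr feyl hrbpp
Hunk 3: at line 9 remove [gracv,zxtc] add [zdkru,wmki,hnc] -> 15 lines: rrrz oklgu gkamf rry tyn vwwdd exmva mmo yqkt zdkru wmki hnc ofyr feyl hrbpp
Final line count: 15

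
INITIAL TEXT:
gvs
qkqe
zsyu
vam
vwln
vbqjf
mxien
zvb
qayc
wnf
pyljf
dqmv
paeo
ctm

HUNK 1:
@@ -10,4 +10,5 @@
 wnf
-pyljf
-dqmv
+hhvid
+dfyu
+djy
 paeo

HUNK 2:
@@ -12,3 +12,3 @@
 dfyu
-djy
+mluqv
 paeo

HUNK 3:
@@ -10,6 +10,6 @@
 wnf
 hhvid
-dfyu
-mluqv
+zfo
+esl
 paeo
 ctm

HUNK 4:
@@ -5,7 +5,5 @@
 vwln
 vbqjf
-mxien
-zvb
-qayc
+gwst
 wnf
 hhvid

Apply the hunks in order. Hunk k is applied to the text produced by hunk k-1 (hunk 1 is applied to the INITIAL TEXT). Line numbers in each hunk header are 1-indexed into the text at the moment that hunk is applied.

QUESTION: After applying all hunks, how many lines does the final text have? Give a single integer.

Answer: 13

Derivation:
Hunk 1: at line 10 remove [pyljf,dqmv] add [hhvid,dfyu,djy] -> 15 lines: gvs qkqe zsyu vam vwln vbqjf mxien zvb qayc wnf hhvid dfyu djy paeo ctm
Hunk 2: at line 12 remove [djy] add [mluqv] -> 15 lines: gvs qkqe zsyu vam vwln vbqjf mxien zvb qayc wnf hhvid dfyu mluqv paeo ctm
Hunk 3: at line 10 remove [dfyu,mluqv] add [zfo,esl] -> 15 lines: gvs qkqe zsyu vam vwln vbqjf mxien zvb qayc wnf hhvid zfo esl paeo ctm
Hunk 4: at line 5 remove [mxien,zvb,qayc] add [gwst] -> 13 lines: gvs qkqe zsyu vam vwln vbqjf gwst wnf hhvid zfo esl paeo ctm
Final line count: 13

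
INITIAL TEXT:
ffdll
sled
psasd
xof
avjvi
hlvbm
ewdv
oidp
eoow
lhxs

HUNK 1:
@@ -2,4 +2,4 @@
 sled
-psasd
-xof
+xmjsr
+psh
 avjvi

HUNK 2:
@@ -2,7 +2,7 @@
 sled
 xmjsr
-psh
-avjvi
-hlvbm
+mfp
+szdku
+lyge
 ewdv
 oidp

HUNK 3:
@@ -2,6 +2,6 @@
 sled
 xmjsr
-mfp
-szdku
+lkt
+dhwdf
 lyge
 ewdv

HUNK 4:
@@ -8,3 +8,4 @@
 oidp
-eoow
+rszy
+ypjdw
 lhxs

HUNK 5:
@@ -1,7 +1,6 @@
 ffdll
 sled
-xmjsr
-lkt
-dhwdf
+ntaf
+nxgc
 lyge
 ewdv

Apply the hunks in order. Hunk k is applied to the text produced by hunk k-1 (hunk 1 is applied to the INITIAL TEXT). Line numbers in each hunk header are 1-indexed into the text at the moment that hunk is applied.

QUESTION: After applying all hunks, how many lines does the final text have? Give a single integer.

Answer: 10

Derivation:
Hunk 1: at line 2 remove [psasd,xof] add [xmjsr,psh] -> 10 lines: ffdll sled xmjsr psh avjvi hlvbm ewdv oidp eoow lhxs
Hunk 2: at line 2 remove [psh,avjvi,hlvbm] add [mfp,szdku,lyge] -> 10 lines: ffdll sled xmjsr mfp szdku lyge ewdv oidp eoow lhxs
Hunk 3: at line 2 remove [mfp,szdku] add [lkt,dhwdf] -> 10 lines: ffdll sled xmjsr lkt dhwdf lyge ewdv oidp eoow lhxs
Hunk 4: at line 8 remove [eoow] add [rszy,ypjdw] -> 11 lines: ffdll sled xmjsr lkt dhwdf lyge ewdv oidp rszy ypjdw lhxs
Hunk 5: at line 1 remove [xmjsr,lkt,dhwdf] add [ntaf,nxgc] -> 10 lines: ffdll sled ntaf nxgc lyge ewdv oidp rszy ypjdw lhxs
Final line count: 10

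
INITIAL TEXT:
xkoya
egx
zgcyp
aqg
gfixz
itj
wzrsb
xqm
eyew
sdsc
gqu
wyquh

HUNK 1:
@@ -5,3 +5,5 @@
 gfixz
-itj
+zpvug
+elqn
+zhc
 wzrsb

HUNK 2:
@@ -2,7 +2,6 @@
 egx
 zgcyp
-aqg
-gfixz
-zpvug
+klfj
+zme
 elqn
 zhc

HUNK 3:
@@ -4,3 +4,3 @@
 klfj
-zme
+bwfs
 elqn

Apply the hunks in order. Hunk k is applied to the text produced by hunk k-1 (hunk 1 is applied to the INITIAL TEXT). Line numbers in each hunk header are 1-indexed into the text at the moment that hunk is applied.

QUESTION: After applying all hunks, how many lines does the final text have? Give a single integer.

Answer: 13

Derivation:
Hunk 1: at line 5 remove [itj] add [zpvug,elqn,zhc] -> 14 lines: xkoya egx zgcyp aqg gfixz zpvug elqn zhc wzrsb xqm eyew sdsc gqu wyquh
Hunk 2: at line 2 remove [aqg,gfixz,zpvug] add [klfj,zme] -> 13 lines: xkoya egx zgcyp klfj zme elqn zhc wzrsb xqm eyew sdsc gqu wyquh
Hunk 3: at line 4 remove [zme] add [bwfs] -> 13 lines: xkoya egx zgcyp klfj bwfs elqn zhc wzrsb xqm eyew sdsc gqu wyquh
Final line count: 13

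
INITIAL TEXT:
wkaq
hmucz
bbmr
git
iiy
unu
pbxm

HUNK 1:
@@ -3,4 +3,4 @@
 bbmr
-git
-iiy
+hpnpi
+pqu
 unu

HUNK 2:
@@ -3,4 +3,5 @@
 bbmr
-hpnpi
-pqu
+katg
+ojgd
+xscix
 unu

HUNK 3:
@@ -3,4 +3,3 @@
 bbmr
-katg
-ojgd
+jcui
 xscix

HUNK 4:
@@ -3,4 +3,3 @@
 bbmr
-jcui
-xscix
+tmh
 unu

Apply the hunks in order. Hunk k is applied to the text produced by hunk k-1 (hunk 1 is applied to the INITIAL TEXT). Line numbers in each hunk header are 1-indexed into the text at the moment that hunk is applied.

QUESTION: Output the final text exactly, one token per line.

Hunk 1: at line 3 remove [git,iiy] add [hpnpi,pqu] -> 7 lines: wkaq hmucz bbmr hpnpi pqu unu pbxm
Hunk 2: at line 3 remove [hpnpi,pqu] add [katg,ojgd,xscix] -> 8 lines: wkaq hmucz bbmr katg ojgd xscix unu pbxm
Hunk 3: at line 3 remove [katg,ojgd] add [jcui] -> 7 lines: wkaq hmucz bbmr jcui xscix unu pbxm
Hunk 4: at line 3 remove [jcui,xscix] add [tmh] -> 6 lines: wkaq hmucz bbmr tmh unu pbxm

Answer: wkaq
hmucz
bbmr
tmh
unu
pbxm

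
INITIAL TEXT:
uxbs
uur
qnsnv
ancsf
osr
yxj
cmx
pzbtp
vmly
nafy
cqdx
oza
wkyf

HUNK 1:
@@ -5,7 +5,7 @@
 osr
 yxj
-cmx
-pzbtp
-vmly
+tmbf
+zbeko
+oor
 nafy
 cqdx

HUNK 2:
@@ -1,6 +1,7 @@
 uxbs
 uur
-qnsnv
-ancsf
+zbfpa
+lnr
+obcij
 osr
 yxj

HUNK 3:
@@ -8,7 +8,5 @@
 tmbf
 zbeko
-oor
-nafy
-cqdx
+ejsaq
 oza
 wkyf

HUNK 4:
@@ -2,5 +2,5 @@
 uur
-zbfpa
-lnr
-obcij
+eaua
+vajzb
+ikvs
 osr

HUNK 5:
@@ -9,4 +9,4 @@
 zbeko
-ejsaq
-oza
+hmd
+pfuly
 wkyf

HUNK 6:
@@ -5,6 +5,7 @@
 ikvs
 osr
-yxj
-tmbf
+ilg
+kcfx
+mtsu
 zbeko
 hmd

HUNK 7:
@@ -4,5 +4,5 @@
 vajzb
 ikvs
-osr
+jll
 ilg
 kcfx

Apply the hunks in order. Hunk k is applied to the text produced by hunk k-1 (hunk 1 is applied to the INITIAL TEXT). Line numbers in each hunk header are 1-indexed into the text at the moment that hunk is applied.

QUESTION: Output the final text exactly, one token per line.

Hunk 1: at line 5 remove [cmx,pzbtp,vmly] add [tmbf,zbeko,oor] -> 13 lines: uxbs uur qnsnv ancsf osr yxj tmbf zbeko oor nafy cqdx oza wkyf
Hunk 2: at line 1 remove [qnsnv,ancsf] add [zbfpa,lnr,obcij] -> 14 lines: uxbs uur zbfpa lnr obcij osr yxj tmbf zbeko oor nafy cqdx oza wkyf
Hunk 3: at line 8 remove [oor,nafy,cqdx] add [ejsaq] -> 12 lines: uxbs uur zbfpa lnr obcij osr yxj tmbf zbeko ejsaq oza wkyf
Hunk 4: at line 2 remove [zbfpa,lnr,obcij] add [eaua,vajzb,ikvs] -> 12 lines: uxbs uur eaua vajzb ikvs osr yxj tmbf zbeko ejsaq oza wkyf
Hunk 5: at line 9 remove [ejsaq,oza] add [hmd,pfuly] -> 12 lines: uxbs uur eaua vajzb ikvs osr yxj tmbf zbeko hmd pfuly wkyf
Hunk 6: at line 5 remove [yxj,tmbf] add [ilg,kcfx,mtsu] -> 13 lines: uxbs uur eaua vajzb ikvs osr ilg kcfx mtsu zbeko hmd pfuly wkyf
Hunk 7: at line 4 remove [osr] add [jll] -> 13 lines: uxbs uur eaua vajzb ikvs jll ilg kcfx mtsu zbeko hmd pfuly wkyf

Answer: uxbs
uur
eaua
vajzb
ikvs
jll
ilg
kcfx
mtsu
zbeko
hmd
pfuly
wkyf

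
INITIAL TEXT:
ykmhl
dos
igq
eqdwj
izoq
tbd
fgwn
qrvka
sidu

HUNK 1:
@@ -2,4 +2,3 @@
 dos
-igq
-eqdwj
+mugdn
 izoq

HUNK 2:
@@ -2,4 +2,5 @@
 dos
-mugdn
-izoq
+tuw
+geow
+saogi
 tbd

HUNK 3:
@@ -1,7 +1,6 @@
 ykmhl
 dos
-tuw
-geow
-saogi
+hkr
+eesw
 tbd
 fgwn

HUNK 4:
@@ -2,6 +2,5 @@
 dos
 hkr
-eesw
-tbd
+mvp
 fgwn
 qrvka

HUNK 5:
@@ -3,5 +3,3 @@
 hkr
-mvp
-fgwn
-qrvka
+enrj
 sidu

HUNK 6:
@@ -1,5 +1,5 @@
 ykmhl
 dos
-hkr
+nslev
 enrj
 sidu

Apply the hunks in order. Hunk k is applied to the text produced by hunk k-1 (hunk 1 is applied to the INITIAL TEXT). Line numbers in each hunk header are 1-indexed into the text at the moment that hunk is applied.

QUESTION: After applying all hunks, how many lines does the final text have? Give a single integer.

Hunk 1: at line 2 remove [igq,eqdwj] add [mugdn] -> 8 lines: ykmhl dos mugdn izoq tbd fgwn qrvka sidu
Hunk 2: at line 2 remove [mugdn,izoq] add [tuw,geow,saogi] -> 9 lines: ykmhl dos tuw geow saogi tbd fgwn qrvka sidu
Hunk 3: at line 1 remove [tuw,geow,saogi] add [hkr,eesw] -> 8 lines: ykmhl dos hkr eesw tbd fgwn qrvka sidu
Hunk 4: at line 2 remove [eesw,tbd] add [mvp] -> 7 lines: ykmhl dos hkr mvp fgwn qrvka sidu
Hunk 5: at line 3 remove [mvp,fgwn,qrvka] add [enrj] -> 5 lines: ykmhl dos hkr enrj sidu
Hunk 6: at line 1 remove [hkr] add [nslev] -> 5 lines: ykmhl dos nslev enrj sidu
Final line count: 5

Answer: 5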